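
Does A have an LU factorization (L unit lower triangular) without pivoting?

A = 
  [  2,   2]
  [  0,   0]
Yes.
A[1,1] = 2 ≠ 0, so Gaussian elimination proceeds without a row swap: multiplier ℓ₂₁ = (0)/(2) = 0, and U[2,2] = 0 - (0)(2) = 0.
L = 
  [  1,   0]
  [  0,   1]
U = 
  [  2,   2]
  [  0,   0]
Check row 2 of LU: [(0)(2), (0)(2) + 0] = [0, 0] = row 2 of A ✓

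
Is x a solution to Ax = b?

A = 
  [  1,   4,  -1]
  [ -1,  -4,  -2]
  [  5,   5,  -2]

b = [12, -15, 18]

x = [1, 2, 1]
No

Ax = [8, -11, 13] ≠ b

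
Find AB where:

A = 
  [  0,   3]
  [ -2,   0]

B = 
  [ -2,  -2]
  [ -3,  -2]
AB = 
  [ -9,  -6]
  [  4,   4]

A is 2×2 and B is 2×2, so AB is 2×2. Each entry is (row of A)·(column of B):
AB[1,1] = (0)(-2) + (3)(-3) = -9
AB[1,2] = (0)(-2) + (3)(-2) = -6
AB[2,1] = (-2)(-2) + (0)(-3) = 4
AB[2,2] = (-2)(-2) + (0)(-2) = 4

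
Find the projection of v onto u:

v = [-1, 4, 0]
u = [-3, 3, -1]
proj_u(v) = [-45/19, 45/19, -15/19]

v·u = (-1)(-3) + (4)(3) + (0)(-1) = 15
u·u = (-3)² + (3)² + (-1)² = 19
proj_u(v) = (v·u / u·u) × u = (15/19) × u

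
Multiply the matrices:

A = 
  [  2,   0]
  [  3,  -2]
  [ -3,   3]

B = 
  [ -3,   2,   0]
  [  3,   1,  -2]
A is 3×2 and B is 2×3, so AB is 3×3. Each entry is (row of A)·(column of B):
AB[1,1] = (2)(-3) + (0)(3) = -6
AB[1,2] = (2)(2) + (0)(1) = 4
AB[1,3] = (2)(0) + (0)(-2) = 0
AB[2,1] = (3)(-3) + (-2)(3) = -15
AB[2,2] = (3)(2) + (-2)(1) = 4
AB[2,3] = (3)(0) + (-2)(-2) = 4
AB[3,1] = (-3)(-3) + (3)(3) = 18
AB[3,2] = (-3)(2) + (3)(1) = -3
AB[3,3] = (-3)(0) + (3)(-2) = -6

AB = 
  [ -6,   4,   0]
  [-15,   4,   4]
  [ 18,  -3,  -6]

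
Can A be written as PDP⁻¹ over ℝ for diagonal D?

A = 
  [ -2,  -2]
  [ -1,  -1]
Yes

tr(A) = -3, det(A) = 0
Characteristic polynomial: λ² - tr(A)λ + det(A) = λ² + 3λ
λ² + 3λ = λ(λ + 3)
Eigenvalues: 0, -3
λ=-3: alg. mult. = 1, geom. mult. = 2 - rank(A - (-3)I) = 2 - 1 = 1
λ=0: alg. mult. = 1, geom. mult. = 2 - rank(A - (0)I) = 2 - 1 = 1
Sum of geometric multiplicities equals n, so A has n independent eigenvectors.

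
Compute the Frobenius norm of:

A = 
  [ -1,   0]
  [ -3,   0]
||A||_F = 3.162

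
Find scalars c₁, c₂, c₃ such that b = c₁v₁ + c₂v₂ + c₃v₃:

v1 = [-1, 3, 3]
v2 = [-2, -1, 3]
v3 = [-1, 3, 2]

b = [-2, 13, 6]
c1 = 1, c2 = -1, c3 = 3

b = 1·v1 + -1·v2 + 3·v3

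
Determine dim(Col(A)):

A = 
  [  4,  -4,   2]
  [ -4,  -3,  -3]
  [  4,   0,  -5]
dim(Col(A)) = 3

Row reduce:
R2 → R2 + (1)·R1
R3 → R3 - (1)·R1
R3 → R3 + (4/7)·R2
REF = 
  [    4,    -4,     2]
  [    0,    -7,    -1]
  [    0,     0, -53/7]
Pivot columns: 1, 2, 3 → 3 pivots.
dim(Col(A)) = number of pivot columns = 3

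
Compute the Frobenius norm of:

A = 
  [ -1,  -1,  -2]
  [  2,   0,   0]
||A||_F = 3.162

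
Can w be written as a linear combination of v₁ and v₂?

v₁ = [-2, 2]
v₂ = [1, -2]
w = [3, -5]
Yes

Form the augmented matrix and row-reduce:
[v₁|v₂|w] = 
  [ -2,   1,   3]
  [  2,  -2,  -5]
R2 → R2 + (1)·R1
REF = 
  [ -2,   1,   3]
  [  0,  -1,  -2]

No row of the form [0 0 | nonzero], so the system is consistent. Back-substitution gives c₁ = -1/2, c₂ = 2: w = (-1/2)·v₁ + (2)·v₂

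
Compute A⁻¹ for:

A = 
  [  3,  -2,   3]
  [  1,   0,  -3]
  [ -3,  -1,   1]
det(A) = (3)·((0)(1) - (-3)(-1)) - (-2)·((1)(1) - (-3)(-3)) + (3)·((1)(-1) - (0)(-3))
  = (3)(-3) - (-2)(-8) + (3)(-1)
  = -28
det(A) = -28 ≠ 0, so A is invertible.

Cofactors Cᵢⱼ = (-1)ⁱ⁺ʲ·Mᵢⱼ:
C = 
  [ -3,   8,  -1]
  [ -1,  12,   9]
  [  6,  12,   2]

adj(A) = Cᵀ:
adj(A) = 
  [ -3,  -1,   6]
  [  8,  12,  12]
  [ -1,   9,   2]

A⁻¹ = (-1/28) · adj(A):
A⁻¹ = 
  [ 3/28,  1/28, -3/14]
  [ -2/7,  -3/7,  -3/7]
  [ 1/28, -9/28, -1/14]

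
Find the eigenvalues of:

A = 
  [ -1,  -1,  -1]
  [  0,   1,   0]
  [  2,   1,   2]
λ = 0, 1, 1

Characteristic polynomial: det(λI - A) = λ³ - 2λ² + λ
The constant term is 0, so λ = 0 is a root: p(λ) = λ(λ² - 2λ + 1)
λ² - 2λ + 1 = (λ - 1)²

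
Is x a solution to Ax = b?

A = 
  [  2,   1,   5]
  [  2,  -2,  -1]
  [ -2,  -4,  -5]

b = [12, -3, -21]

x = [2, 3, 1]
Yes

Ax = [12, -3, -21] = b ✓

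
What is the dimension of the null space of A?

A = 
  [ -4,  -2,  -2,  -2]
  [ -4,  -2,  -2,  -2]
nullity(A) = 3

Row reduce:
R2 → R2 - (1)·R1
REF = 
  [ -4,  -2,  -2,  -2]
  [  0,   0,   0,   0]
Pivot columns: 1 → 1 pivot.
rank(A) = 1, so nullity(A) = 4 - 1 = 3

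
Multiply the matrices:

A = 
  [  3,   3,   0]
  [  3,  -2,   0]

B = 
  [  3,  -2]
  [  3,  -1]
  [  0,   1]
AB = 
  [ 18,  -9]
  [  3,  -4]

A is 2×3 and B is 3×2, so AB is 2×2. Each entry is (row of A)·(column of B):
AB[1,1] = (3)(3) + (3)(3) + (0)(0) = 18
AB[1,2] = (3)(-2) + (3)(-1) + (0)(1) = -9
AB[2,1] = (3)(3) + (-2)(3) + (0)(0) = 3
AB[2,2] = (3)(-2) + (-2)(-1) + (0)(1) = -4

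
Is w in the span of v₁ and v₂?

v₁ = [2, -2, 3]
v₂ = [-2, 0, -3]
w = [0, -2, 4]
No

Form the augmented matrix and row-reduce:
[v₁|v₂|w] = 
  [  2,  -2,   0]
  [ -2,   0,  -2]
  [  3,  -3,   4]
R2 → R2 + (1)·R1
R3 → R3 - (3/2)·R1
REF = 
  [  2,  -2,   0]
  [  0,  -2,  -2]
  [  0,   0,   4]

Row 3 reads [0 0 | 4], i.e. 0 = 4, so the system is inconsistent and w ∉ span{v₁, v₂}.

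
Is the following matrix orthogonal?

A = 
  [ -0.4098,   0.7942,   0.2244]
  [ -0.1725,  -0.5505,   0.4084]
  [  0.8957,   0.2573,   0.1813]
No

AᵀA = 
  [  1,   0,   0]
  [  0,   1,   0]
  [  0,   0,   0.2500]
≠ I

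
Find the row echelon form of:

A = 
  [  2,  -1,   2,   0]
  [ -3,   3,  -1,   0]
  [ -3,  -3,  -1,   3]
Row operations:
R2 → R2 + (3/2)·R1
R3 → R3 + (3/2)·R1
R3 → R3 + (3)·R2

Resulting echelon form:
REF = 
  [  2,  -1,   2,   0]
  [  0, 3/2,   2,   0]
  [  0,   0,   8,   3]

Rank = 3 (number of non-zero pivot rows).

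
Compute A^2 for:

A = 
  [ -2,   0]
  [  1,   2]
A² = A·A:
A²[1,1] = (-2)(-2) + (0)(1) = 4
A²[1,2] = (-2)(0) + (0)(2) = 0
A²[2,1] = (1)(-2) + (2)(1) = 0
A²[2,2] = (1)(0) + (2)(2) = 4
A² = 
  [  4,   0]
  [  0,   4]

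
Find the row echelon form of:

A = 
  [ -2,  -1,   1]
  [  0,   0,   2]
Row operations:
No row operations needed (already in echelon form).

Resulting echelon form:
REF = 
  [ -2,  -1,   1]
  [  0,   0,   2]

Rank = 2 (number of non-zero pivot rows).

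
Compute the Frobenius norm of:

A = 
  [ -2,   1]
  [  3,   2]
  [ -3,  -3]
||A||_F = 6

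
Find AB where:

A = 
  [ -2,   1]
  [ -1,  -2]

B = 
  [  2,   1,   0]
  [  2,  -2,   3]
A is 2×2 and B is 2×3, so AB is 2×3. Each entry is (row of A)·(column of B):
AB[1,1] = (-2)(2) + (1)(2) = -2
AB[1,2] = (-2)(1) + (1)(-2) = -4
AB[1,3] = (-2)(0) + (1)(3) = 3
AB[2,1] = (-1)(2) + (-2)(2) = -6
AB[2,2] = (-1)(1) + (-2)(-2) = 3
AB[2,3] = (-1)(0) + (-2)(3) = -6

AB = 
  [ -2,  -4,   3]
  [ -6,   3,  -6]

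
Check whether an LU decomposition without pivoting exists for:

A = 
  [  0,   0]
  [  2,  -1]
No.
A[1,1] = 0 but A[2,1] = 2 ≠ 0. Any LU with L unit lower triangular has (LU)[1,1] = U[1,1] and (LU)[2,1] = L[2,1]·U[1,1]; matching A forces U[1,1] = 0, which then forces (LU)[2,1] = 0 ≠ 2. A row swap (pivoting) is required.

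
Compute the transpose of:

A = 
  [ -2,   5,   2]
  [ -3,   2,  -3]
Aᵀ = 
  [ -2,  -3]
  [  5,   2]
  [  2,  -3]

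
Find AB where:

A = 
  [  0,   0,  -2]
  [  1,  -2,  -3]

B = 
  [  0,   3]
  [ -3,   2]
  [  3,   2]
AB = 
  [ -6,  -4]
  [ -3,  -7]

A is 2×3 and B is 3×2, so AB is 2×2. Each entry is (row of A)·(column of B):
AB[1,1] = (0)(0) + (0)(-3) + (-2)(3) = -6
AB[1,2] = (0)(3) + (0)(2) + (-2)(2) = -4
AB[2,1] = (1)(0) + (-2)(-3) + (-3)(3) = -3
AB[2,2] = (1)(3) + (-2)(2) + (-3)(2) = -7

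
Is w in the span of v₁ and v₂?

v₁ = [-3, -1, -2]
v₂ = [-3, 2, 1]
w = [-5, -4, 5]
No

Form the augmented matrix and row-reduce:
[v₁|v₂|w] = 
  [ -3,  -3,  -5]
  [ -1,   2,  -4]
  [ -2,   1,   5]
R2 → R2 - (1/3)·R1
R3 → R3 - (2/3)·R1
R3 → R3 - (1)·R2
REF = 
  [  -3,   -3,   -5]
  [   0,    3, -7/3]
  [   0,    0, 32/3]

Row 3 reads [0 0 | 32/3], i.e. 0 = 32/3, so the system is inconsistent and w ∉ span{v₁, v₂}.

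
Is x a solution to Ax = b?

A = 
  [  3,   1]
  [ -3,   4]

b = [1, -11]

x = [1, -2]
Yes

Ax = [1, -11] = b ✓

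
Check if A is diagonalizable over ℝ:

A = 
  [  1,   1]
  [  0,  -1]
Yes

tr(A) = 0, det(A) = -1
Characteristic polynomial: λ² - tr(A)λ + det(A) = λ² - 1
λ² - 1 = (λ + 1)(λ - 1)
Eigenvalues: 1, -1
λ=-1: alg. mult. = 1, geom. mult. = 2 - rank(A - (-1)I) = 2 - 1 = 1
λ=1: alg. mult. = 1, geom. mult. = 2 - rank(A - (1)I) = 2 - 1 = 1
Sum of geometric multiplicities equals n, so A has n independent eigenvectors.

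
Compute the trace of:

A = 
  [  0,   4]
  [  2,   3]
3

tr(A) = 0 + 3 = 3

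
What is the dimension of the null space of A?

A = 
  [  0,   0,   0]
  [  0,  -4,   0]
nullity(A) = 2

Row reduce:
Swap R1 ↔ R2
REF = 
  [  0,  -4,   0]
  [  0,   0,   0]
Pivot columns: 2 → 1 pivot.
rank(A) = 1, so nullity(A) = 3 - 1 = 2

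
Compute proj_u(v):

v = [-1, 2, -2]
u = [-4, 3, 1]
proj_u(v) = [-16/13, 12/13, 4/13]

v·u = (-1)(-4) + (2)(3) + (-2)(1) = 8
u·u = (-4)² + (3)² + (1)² = 26
proj_u(v) = (v·u / u·u) × u = (8/26) × u = (4/13) × u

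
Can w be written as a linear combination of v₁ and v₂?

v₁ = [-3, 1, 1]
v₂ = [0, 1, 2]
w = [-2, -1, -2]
No

Form the augmented matrix and row-reduce:
[v₁|v₂|w] = 
  [ -3,   0,  -2]
  [  1,   1,  -1]
  [  1,   2,  -2]
R2 → R2 + (1/3)·R1
R3 → R3 + (1/3)·R1
R3 → R3 - (2)·R2
REF = 
  [  -3,    0,   -2]
  [   0,    1, -5/3]
  [   0,    0,  2/3]

Row 3 reads [0 0 | 2/3], i.e. 0 = 2/3, so the system is inconsistent and w ∉ span{v₁, v₂}.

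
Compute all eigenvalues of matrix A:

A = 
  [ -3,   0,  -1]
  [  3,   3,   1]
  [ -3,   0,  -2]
Characteristic polynomial: det(λI - A) = λ³ + 2λ² - 12λ - 9
Testing integer divisors of the constant term: p(3) = 0, so (λ - 3) is a factor:
p(λ) = (λ - 3)(λ² + 5λ + 3)
λ² + 5λ + 3 = 0  ⇒  λ = (-5 ± √((5)² - 4·(3)))/2 = (-5 ± √(13))/2
  = (-5 + √13)/2,  (-5 - √13)/2

λ = 3, (-5 + √13)/2, (-5 - √13)/2  (≈ 3, -0.6972, -4.303)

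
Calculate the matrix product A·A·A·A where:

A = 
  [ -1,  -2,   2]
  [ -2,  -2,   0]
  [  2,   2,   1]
A^4 = 
  [141, 170, -40]
  [118, 148, -52]
  [-92, -118,  49]

A² = A·A:
A²[1,1] = (-1)(-1) + (-2)(-2) + (2)(2) = 9
A²[1,2] = (-1)(-2) + (-2)(-2) + (2)(2) = 10
A²[1,3] = (-1)(2) + (-2)(0) + (2)(1) = 0
A²[2,1] = (-2)(-1) + (-2)(-2) + (0)(2) = 6
A²[2,2] = (-2)(-2) + (-2)(-2) + (0)(2) = 8
A²[2,3] = (-2)(2) + (-2)(0) + (0)(1) = -4
A²[3,1] = (2)(-1) + (2)(-2) + (1)(2) = -4
A²[3,2] = (2)(-2) + (2)(-2) + (1)(2) = -6
A²[3,3] = (2)(2) + (2)(0) + (1)(1) = 5
A² = 
  [  9,  10,   0]
  [  6,   8,  -4]
  [ -4,  -6,   5]

A^3 = A^2·A:
A^3[1,1] = (9)(-1) + (10)(-2) + (0)(2) = -29
A^3[1,2] = (9)(-2) + (10)(-2) + (0)(2) = -38
A^3[1,3] = (9)(2) + (10)(0) + (0)(1) = 18
A^3[2,1] = (6)(-1) + (8)(-2) + (-4)(2) = -30
A^3[2,2] = (6)(-2) + (8)(-2) + (-4)(2) = -36
A^3[2,3] = (6)(2) + (8)(0) + (-4)(1) = 8
A^3[3,1] = (-4)(-1) + (-6)(-2) + (5)(2) = 26
A^3[3,2] = (-4)(-2) + (-6)(-2) + (5)(2) = 30
A^3[3,3] = (-4)(2) + (-6)(0) + (5)(1) = -3
A^3 = 
  [-29, -38,  18]
  [-30, -36,   8]
  [ 26,  30,  -3]

A^4 = A^3·A:
A^4[1,1] = (-29)(-1) + (-38)(-2) + (18)(2) = 141
A^4[1,2] = (-29)(-2) + (-38)(-2) + (18)(2) = 170
A^4[1,3] = (-29)(2) + (-38)(0) + (18)(1) = -40
A^4[2,1] = (-30)(-1) + (-36)(-2) + (8)(2) = 118
A^4[2,2] = (-30)(-2) + (-36)(-2) + (8)(2) = 148
A^4[2,3] = (-30)(2) + (-36)(0) + (8)(1) = -52
A^4[3,1] = (26)(-1) + (30)(-2) + (-3)(2) = -92
A^4[3,2] = (26)(-2) + (30)(-2) + (-3)(2) = -118
A^4[3,3] = (26)(2) + (30)(0) + (-3)(1) = 49
A^4 = 
  [141, 170, -40]
  [118, 148, -52]
  [-92, -118,  49]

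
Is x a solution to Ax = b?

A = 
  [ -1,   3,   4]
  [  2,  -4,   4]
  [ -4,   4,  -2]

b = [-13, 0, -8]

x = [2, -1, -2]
Yes

Ax = [-13, 0, -8] = b ✓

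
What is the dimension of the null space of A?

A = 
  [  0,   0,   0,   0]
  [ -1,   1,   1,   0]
nullity(A) = 3

Row reduce:
Swap R1 ↔ R2
REF = 
  [ -1,   1,   1,   0]
  [  0,   0,   0,   0]
Pivot columns: 1 → 1 pivot.
rank(A) = 1, so nullity(A) = 4 - 1 = 3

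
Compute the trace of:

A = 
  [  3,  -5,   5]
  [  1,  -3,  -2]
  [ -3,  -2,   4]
4

tr(A) = 3 + -3 + 4 = 4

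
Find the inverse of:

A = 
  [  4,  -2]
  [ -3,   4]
det(A) = (4)(4) - (-2)(-3) = 10
For a 2×2 matrix, A⁻¹ = (1/det(A)) · [[d, -b], [-c, a]]
    = (1/10) · [[4, 2], [3, 4]]

A⁻¹ = 
  [ 2/5,  1/5]
  [3/10,  2/5]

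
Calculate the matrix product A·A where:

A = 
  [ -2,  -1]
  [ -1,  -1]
A² = A·A:
A²[1,1] = (-2)(-2) + (-1)(-1) = 5
A²[1,2] = (-2)(-1) + (-1)(-1) = 3
A²[2,1] = (-1)(-2) + (-1)(-1) = 3
A²[2,2] = (-1)(-1) + (-1)(-1) = 2
A² = 
  [  5,   3]
  [  3,   2]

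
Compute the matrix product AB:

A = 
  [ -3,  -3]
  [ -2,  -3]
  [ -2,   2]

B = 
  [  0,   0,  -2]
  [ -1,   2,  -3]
AB = 
  [  3,  -6,  15]
  [  3,  -6,  13]
  [ -2,   4,  -2]

A is 3×2 and B is 2×3, so AB is 3×3. Each entry is (row of A)·(column of B):
AB[1,1] = (-3)(0) + (-3)(-1) = 3
AB[1,2] = (-3)(0) + (-3)(2) = -6
AB[1,3] = (-3)(-2) + (-3)(-3) = 15
AB[2,1] = (-2)(0) + (-3)(-1) = 3
AB[2,2] = (-2)(0) + (-3)(2) = -6
AB[2,3] = (-2)(-2) + (-3)(-3) = 13
AB[3,1] = (-2)(0) + (2)(-1) = -2
AB[3,2] = (-2)(0) + (2)(2) = 4
AB[3,3] = (-2)(-2) + (2)(-3) = -2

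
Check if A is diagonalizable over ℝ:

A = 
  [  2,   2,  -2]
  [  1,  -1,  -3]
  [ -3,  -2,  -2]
Yes

Characteristic polynomial: det(λI - A) = λ³ + λ² - 18λ - 24
Testing integer divisors of the constant term: p(-4) = 0, so (λ + 4) is a factor:
p(λ) = (λ + 4)(λ² - 3λ - 6)
λ² - 3λ - 6 = 0  ⇒  λ = (3 ± √((-3)² - 4·(-6)))/2 = (3 ± √(33))/2
  = (3 + √33)/2,  (3 - √33)/2
Eigenvalues: -4, (3 + √33)/2, (3 - √33)/2  (≈ -4, 4.372, -1.372)
The two irrational eigenvalues are distinct (simple), so each has alg. mult. = geom. mult. = 1.
λ=-4: alg. mult. = 1, geom. mult. = 3 - rank(A - (-4)I) = 3 - 2 = 1
Sum of geometric multiplicities equals n, so A has n independent eigenvectors.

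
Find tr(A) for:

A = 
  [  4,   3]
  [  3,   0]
4

tr(A) = 4 + 0 = 4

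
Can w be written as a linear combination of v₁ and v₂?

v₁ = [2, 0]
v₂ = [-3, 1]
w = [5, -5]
Yes

Form the augmented matrix and row-reduce:
[v₁|v₂|w] = 
  [  2,  -3,   5]
  [  0,   1,  -5]
(already in echelon form — no row operations needed)

No row of the form [0 0 | nonzero], so the system is consistent. Back-substitution gives c₁ = -5, c₂ = -5: w = (-5)·v₁ + (-5)·v₂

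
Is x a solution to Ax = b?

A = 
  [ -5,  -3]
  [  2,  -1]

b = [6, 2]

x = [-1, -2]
No

Ax = [11, 0] ≠ b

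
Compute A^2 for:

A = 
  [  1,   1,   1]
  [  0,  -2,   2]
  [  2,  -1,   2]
A² = A·A:
A²[1,1] = (1)(1) + (1)(0) + (1)(2) = 3
A²[1,2] = (1)(1) + (1)(-2) + (1)(-1) = -2
A²[1,3] = (1)(1) + (1)(2) + (1)(2) = 5
A²[2,1] = (0)(1) + (-2)(0) + (2)(2) = 4
A²[2,2] = (0)(1) + (-2)(-2) + (2)(-1) = 2
A²[2,3] = (0)(1) + (-2)(2) + (2)(2) = 0
A²[3,1] = (2)(1) + (-1)(0) + (2)(2) = 6
A²[3,2] = (2)(1) + (-1)(-2) + (2)(-1) = 2
A²[3,3] = (2)(1) + (-1)(2) + (2)(2) = 4
A² = 
  [  3,  -2,   5]
  [  4,   2,   0]
  [  6,   2,   4]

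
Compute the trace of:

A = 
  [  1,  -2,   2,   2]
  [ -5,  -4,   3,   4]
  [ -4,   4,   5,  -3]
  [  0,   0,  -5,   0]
2

tr(A) = 1 + -4 + 5 + 0 = 2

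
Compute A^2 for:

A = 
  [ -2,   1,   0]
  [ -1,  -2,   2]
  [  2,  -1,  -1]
A² = A·A:
A²[1,1] = (-2)(-2) + (1)(-1) + (0)(2) = 3
A²[1,2] = (-2)(1) + (1)(-2) + (0)(-1) = -4
A²[1,3] = (-2)(0) + (1)(2) + (0)(-1) = 2
A²[2,1] = (-1)(-2) + (-2)(-1) + (2)(2) = 8
A²[2,2] = (-1)(1) + (-2)(-2) + (2)(-1) = 1
A²[2,3] = (-1)(0) + (-2)(2) + (2)(-1) = -6
A²[3,1] = (2)(-2) + (-1)(-1) + (-1)(2) = -5
A²[3,2] = (2)(1) + (-1)(-2) + (-1)(-1) = 5
A²[3,3] = (2)(0) + (-1)(2) + (-1)(-1) = -1
A² = 
  [  3,  -4,   2]
  [  8,   1,  -6]
  [ -5,   5,  -1]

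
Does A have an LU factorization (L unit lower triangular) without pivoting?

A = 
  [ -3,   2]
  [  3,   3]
Yes.
A[1,1] = -3 ≠ 0, so Gaussian elimination proceeds without a row swap: multiplier ℓ₂₁ = (3)/(-3) = -1, and U[2,2] = 3 - (-1)(2) = 5.
L = 
  [  1,   0]
  [ -1,   1]
U = 
  [ -3,   2]
  [  0,   5]
Check row 2 of LU: [(-1)(-3), (-1)(2) + 5] = [3, 3] = row 2 of A ✓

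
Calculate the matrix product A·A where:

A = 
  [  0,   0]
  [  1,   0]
A² = A·A:
A²[1,1] = (0)(0) + (0)(1) = 0
A²[1,2] = (0)(0) + (0)(0) = 0
A²[2,1] = (1)(0) + (0)(1) = 0
A²[2,2] = (1)(0) + (0)(0) = 0
A² = 
  [  0,   0]
  [  0,   0]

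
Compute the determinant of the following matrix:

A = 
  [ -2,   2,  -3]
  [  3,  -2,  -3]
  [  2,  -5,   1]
49

Cofactor expansion along row 1:
det(A) = (-2)·((-2)(1) - (-3)(-5)) - (2)·((3)(1) - (-3)(2)) + (-3)·((3)(-5) - (-2)(2))
  = (-2)(-17) - (2)(9) + (-3)(-11)
  = 49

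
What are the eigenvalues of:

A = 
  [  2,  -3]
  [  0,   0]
λ = 2, 0

tr(A) = 2, det(A) = 0
Characteristic polynomial: λ² - tr(A)λ + det(A) = λ² - 2λ
λ² - 2λ = λ(λ - 2)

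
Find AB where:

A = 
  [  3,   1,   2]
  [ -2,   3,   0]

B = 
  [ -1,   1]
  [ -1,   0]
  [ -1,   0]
A is 2×3 and B is 3×2, so AB is 2×2. Each entry is (row of A)·(column of B):
AB[1,1] = (3)(-1) + (1)(-1) + (2)(-1) = -6
AB[1,2] = (3)(1) + (1)(0) + (2)(0) = 3
AB[2,1] = (-2)(-1) + (3)(-1) + (0)(-1) = -1
AB[2,2] = (-2)(1) + (3)(0) + (0)(0) = -2

AB = 
  [ -6,   3]
  [ -1,  -2]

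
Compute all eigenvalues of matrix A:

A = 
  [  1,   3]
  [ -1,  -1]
λ = i√2, -i√2  (≈ 0 + 1.414i, 0 - 1.414i)

tr(A) = 0, det(A) = 2
Characteristic polynomial: λ² - tr(A)λ + det(A) = λ² + 2
λ² + 2 = 0  ⇒  λ = (0 ± √((0)² - 4·(2)))/2 = (0 ± √(-8))/2
  = i√2,  -i√2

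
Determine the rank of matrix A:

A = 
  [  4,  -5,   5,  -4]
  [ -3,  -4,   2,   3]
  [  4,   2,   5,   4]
Row reduce:
R2 → R2 + (3/4)·R1
R3 → R3 - (1)·R1
R3 → R3 + (28/31)·R2
REF = 
  [     4,     -5,      5,     -4]
  [     0,  -31/4,   23/4,      0]
  [     0,      0, 161/31,      8]
Pivot columns: 1, 2, 3 → 3 pivots.

rank(A) = 3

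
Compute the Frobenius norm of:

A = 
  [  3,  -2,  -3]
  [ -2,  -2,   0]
||A||_F = 5.477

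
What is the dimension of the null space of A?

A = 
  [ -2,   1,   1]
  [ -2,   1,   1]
nullity(A) = 2

Row reduce:
R2 → R2 - (1)·R1
REF = 
  [ -2,   1,   1]
  [  0,   0,   0]
Pivot columns: 1 → 1 pivot.
rank(A) = 1, so nullity(A) = 3 - 1 = 2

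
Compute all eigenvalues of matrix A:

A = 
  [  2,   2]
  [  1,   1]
tr(A) = 3, det(A) = 0
Characteristic polynomial: λ² - tr(A)λ + det(A) = λ² - 3λ
λ² - 3λ = λ(λ - 3)

λ = 3, 0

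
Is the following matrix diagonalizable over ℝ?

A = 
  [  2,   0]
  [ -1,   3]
Yes

tr(A) = 5, det(A) = 6
Characteristic polynomial: λ² - tr(A)λ + det(A) = λ² - 5λ + 6
λ² - 5λ + 6 = (λ - 2)(λ - 3)
Eigenvalues: 3, 2
λ=2: alg. mult. = 1, geom. mult. = 2 - rank(A - (2)I) = 2 - 1 = 1
λ=3: alg. mult. = 1, geom. mult. = 2 - rank(A - (3)I) = 2 - 1 = 1
Sum of geometric multiplicities equals n, so A has n independent eigenvectors.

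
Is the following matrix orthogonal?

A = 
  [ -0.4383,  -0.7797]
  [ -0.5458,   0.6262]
No

AᵀA = 
  [  0.4900,   0]
  [  0,   1.0001]
≠ I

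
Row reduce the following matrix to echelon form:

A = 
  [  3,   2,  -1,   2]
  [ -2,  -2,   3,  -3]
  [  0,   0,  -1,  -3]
Row operations:
R2 → R2 + (2/3)·R1

Resulting echelon form:
REF = 
  [   3,    2,   -1,    2]
  [   0, -2/3,  7/3, -5/3]
  [   0,    0,   -1,   -3]

Rank = 3 (number of non-zero pivot rows).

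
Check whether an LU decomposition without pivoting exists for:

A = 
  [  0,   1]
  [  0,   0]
Yes.
The first column is zero, so A is already upper triangular: L = I, U = A.
L = 
  [  1,   0]
  [  0,   1]
U = 
  [  0,   1]
  [  0,   0]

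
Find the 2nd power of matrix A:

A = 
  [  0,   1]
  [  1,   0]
A² = A·A:
A²[1,1] = (0)(0) + (1)(1) = 1
A²[1,2] = (0)(1) + (1)(0) = 0
A²[2,1] = (1)(0) + (0)(1) = 0
A²[2,2] = (1)(1) + (0)(0) = 1
A² = 
  [  1,   0]
  [  0,   1]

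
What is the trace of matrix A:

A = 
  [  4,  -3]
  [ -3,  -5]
-1

tr(A) = 4 + -5 = -1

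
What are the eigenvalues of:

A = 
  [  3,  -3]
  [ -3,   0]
λ = (3 + 3√5)/2, (3 - 3√5)/2  (≈ 4.854, -1.854)

tr(A) = 3, det(A) = -9
Characteristic polynomial: λ² - tr(A)λ + det(A) = λ² - 3λ - 9
λ² - 3λ - 9 = 0  ⇒  λ = (3 ± √((-3)² - 4·(-9)))/2 = (3 ± √(45))/2
  = (3 + 3√5)/2,  (3 - 3√5)/2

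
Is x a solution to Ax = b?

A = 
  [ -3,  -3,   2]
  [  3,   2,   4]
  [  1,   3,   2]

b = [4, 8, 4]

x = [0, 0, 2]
Yes

Ax = [4, 8, 4] = b ✓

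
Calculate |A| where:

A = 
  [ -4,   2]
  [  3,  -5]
14

For a 2×2 matrix, det = ad - bc = (-4)(-5) - (2)(3) = 14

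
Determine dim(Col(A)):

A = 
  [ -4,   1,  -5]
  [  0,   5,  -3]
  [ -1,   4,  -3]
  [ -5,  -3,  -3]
dim(Col(A)) = 3

Row reduce:
R3 → R3 - (1/4)·R1
R4 → R4 - (5/4)·R1
R3 → R3 - (3/4)·R2
R4 → R4 + (17/20)·R2
R4 → R4 - (7/5)·R3
REF = 
  [ -4,   1,  -5]
  [  0,   5,  -3]
  [  0,   0, 1/2]
  [  0,   0,   0]
Pivot columns: 1, 2, 3 → 3 pivots.
dim(Col(A)) = number of pivot columns = 3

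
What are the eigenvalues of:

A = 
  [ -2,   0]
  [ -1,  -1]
tr(A) = -3, det(A) = 2
Characteristic polynomial: λ² - tr(A)λ + det(A) = λ² + 3λ + 2
λ² + 3λ + 2 = (λ + 2)(λ + 1)

λ = -1, -2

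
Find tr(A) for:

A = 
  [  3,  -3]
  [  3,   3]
6

tr(A) = 3 + 3 = 6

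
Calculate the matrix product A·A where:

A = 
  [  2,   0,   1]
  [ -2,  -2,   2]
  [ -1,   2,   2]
A² = A·A:
A²[1,1] = (2)(2) + (0)(-2) + (1)(-1) = 3
A²[1,2] = (2)(0) + (0)(-2) + (1)(2) = 2
A²[1,3] = (2)(1) + (0)(2) + (1)(2) = 4
A²[2,1] = (-2)(2) + (-2)(-2) + (2)(-1) = -2
A²[2,2] = (-2)(0) + (-2)(-2) + (2)(2) = 8
A²[2,3] = (-2)(1) + (-2)(2) + (2)(2) = -2
A²[3,1] = (-1)(2) + (2)(-2) + (2)(-1) = -8
A²[3,2] = (-1)(0) + (2)(-2) + (2)(2) = 0
A²[3,3] = (-1)(1) + (2)(2) + (2)(2) = 7
A² = 
  [  3,   2,   4]
  [ -2,   8,  -2]
  [ -8,   0,   7]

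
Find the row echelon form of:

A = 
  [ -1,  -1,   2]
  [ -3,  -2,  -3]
Row operations:
R2 → R2 - (3)·R1

Resulting echelon form:
REF = 
  [ -1,  -1,   2]
  [  0,   1,  -9]

Rank = 2 (number of non-zero pivot rows).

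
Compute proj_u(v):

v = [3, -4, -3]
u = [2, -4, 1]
proj_u(v) = [38/21, -76/21, 19/21]

v·u = (3)(2) + (-4)(-4) + (-3)(1) = 19
u·u = (2)² + (-4)² + (1)² = 21
proj_u(v) = (v·u / u·u) × u = (19/21) × u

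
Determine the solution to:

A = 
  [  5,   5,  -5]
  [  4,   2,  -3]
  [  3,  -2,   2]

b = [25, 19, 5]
Row reduce the augmented matrix [A|b]:
R2 → R2 - (4/5)·R1
R3 → R3 - (3/5)·R1
R3 → R3 - (5/2)·R2
REF = 
  [    5,     5,    -5,    25]
  [    0,    -2,     1,    -1]
  [    0,     0,   5/2, -15/2]

Back-substitution:
x₃ = (-15/2) / (5/2) = -3
x₂ = (-1 - (1)(-3)) / (-2) = -1
x₁ = (25 - (5)(-1) - (-5)(-3)) / 5 = 3

x = [3, -1, -3]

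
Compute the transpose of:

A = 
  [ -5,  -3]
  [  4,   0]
Aᵀ = 
  [ -5,   4]
  [ -3,   0]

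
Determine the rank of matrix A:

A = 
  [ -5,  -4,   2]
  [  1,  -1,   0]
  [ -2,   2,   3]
rank(A) = 3

Row reduce:
R2 → R2 + (1/5)·R1
R3 → R3 - (2/5)·R1
R3 → R3 + (2)·R2
REF = 
  [  -5,   -4,    2]
  [   0, -9/5,  2/5]
  [   0,    0,    3]
Pivot columns: 1, 2, 3 → 3 pivots.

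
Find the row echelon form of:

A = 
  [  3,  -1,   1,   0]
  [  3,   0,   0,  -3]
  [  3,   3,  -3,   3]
Row operations:
R2 → R2 - (1)·R1
R3 → R3 - (1)·R1
R3 → R3 - (4)·R2

Resulting echelon form:
REF = 
  [  3,  -1,   1,   0]
  [  0,   1,  -1,  -3]
  [  0,   0,   0,  15]

Rank = 3 (number of non-zero pivot rows).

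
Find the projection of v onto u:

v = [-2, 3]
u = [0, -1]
v·u = (-2)(0) + (3)(-1) = -3
u·u = (0)² + (-1)² = 1
proj_u(v) = (v·u / u·u) × u = (-3/1) × u = (-3) × u

proj_u(v) = [0, 3]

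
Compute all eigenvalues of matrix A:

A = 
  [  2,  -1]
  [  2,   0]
λ = 1 + i, 1 - i  (≈ 1 + 1i, 1 - 1i)

tr(A) = 2, det(A) = 2
Characteristic polynomial: λ² - tr(A)λ + det(A) = λ² - 2λ + 2
λ² - 2λ + 2 = 0  ⇒  λ = (2 ± √((-2)² - 4·(2)))/2 = (2 ± √(-4))/2
  = 1 + i,  1 - i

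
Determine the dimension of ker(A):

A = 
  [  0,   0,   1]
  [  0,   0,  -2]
nullity(A) = 2

Row reduce:
R2 → R2 + (2)·R1
REF = 
  [  0,   0,   1]
  [  0,   0,   0]
Pivot columns: 3 → 1 pivot.
rank(A) = 1, so nullity(A) = 3 - 1 = 2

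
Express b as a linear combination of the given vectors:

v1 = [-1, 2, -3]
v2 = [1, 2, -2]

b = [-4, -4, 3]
c1 = 1, c2 = -3

b = 1·v1 + -3·v2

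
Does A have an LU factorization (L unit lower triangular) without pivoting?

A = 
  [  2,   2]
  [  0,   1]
Yes.
A[1,1] = 2 ≠ 0, so Gaussian elimination proceeds without a row swap: multiplier ℓ₂₁ = (0)/(2) = 0, and U[2,2] = 1 - (0)(2) = 1.
L = 
  [  1,   0]
  [  0,   1]
U = 
  [  2,   2]
  [  0,   1]
Check row 2 of LU: [(0)(2), (0)(2) + 1] = [0, 1] = row 2 of A ✓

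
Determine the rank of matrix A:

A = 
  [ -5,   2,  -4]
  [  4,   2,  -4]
Row reduce:
R2 → R2 + (4/5)·R1
REF = 
  [   -5,     2,    -4]
  [    0,  18/5, -36/5]
Pivot columns: 1, 2 → 2 pivots.

rank(A) = 2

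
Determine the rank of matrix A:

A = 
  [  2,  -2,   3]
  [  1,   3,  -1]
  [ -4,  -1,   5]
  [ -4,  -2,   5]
Row reduce:
R2 → R2 - (1/2)·R1
R3 → R3 + (2)·R1
R4 → R4 + (2)·R1
R3 → R3 + (5/4)·R2
R4 → R4 + (3/2)·R2
R4 → R4 - (58/63)·R3
REF = 
  [   2,   -2,    3]
  [   0,    4, -5/2]
  [   0,    0, 63/8]
  [   0,    0,    0]
Pivot columns: 1, 2, 3 → 3 pivots.

rank(A) = 3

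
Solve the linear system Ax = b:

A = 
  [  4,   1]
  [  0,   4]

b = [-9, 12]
x = [-3, 3]

Row reduce the augmented matrix [A|b]:
(already in echelon form)
REF = 
  [  4,   1,  -9]
  [  0,   4,  12]

Back-substitution:
x₂ = 12 / 4 = 3
x₁ = (-9 - (1)(3)) / 4 = -3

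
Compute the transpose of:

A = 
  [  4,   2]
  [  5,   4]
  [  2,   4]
Aᵀ = 
  [  4,   5,   2]
  [  2,   4,   4]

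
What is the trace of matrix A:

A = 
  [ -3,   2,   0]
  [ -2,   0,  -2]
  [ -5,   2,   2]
-1

tr(A) = -3 + 0 + 2 = -1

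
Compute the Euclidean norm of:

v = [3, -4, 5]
7.071

||v||₂ = √((3)² + (-4)² + (5)²) = √50 = 7.071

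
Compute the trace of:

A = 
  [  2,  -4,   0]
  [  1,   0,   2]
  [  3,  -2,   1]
3

tr(A) = 2 + 0 + 1 = 3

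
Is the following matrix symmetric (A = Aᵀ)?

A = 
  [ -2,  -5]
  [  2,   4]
No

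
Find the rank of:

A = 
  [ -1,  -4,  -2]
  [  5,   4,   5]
rank(A) = 2

Row reduce:
R2 → R2 + (5)·R1
REF = 
  [ -1,  -4,  -2]
  [  0, -16,  -5]
Pivot columns: 1, 2 → 2 pivots.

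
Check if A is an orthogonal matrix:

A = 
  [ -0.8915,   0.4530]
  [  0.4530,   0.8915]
Yes

AᵀA = 
  [  1,   0]
  [  0,   1]
≈ I (equal to I up to the 4-dp rounding of the entries)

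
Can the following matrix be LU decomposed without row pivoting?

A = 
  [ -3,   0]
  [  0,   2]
Yes.
A[1,1] = -3 ≠ 0, so Gaussian elimination proceeds without a row swap: multiplier ℓ₂₁ = (0)/(-3) = 0, and U[2,2] = 2 - (0)(0) = 2.
L = 
  [  1,   0]
  [  0,   1]
U = 
  [ -3,   0]
  [  0,   2]
Check row 2 of LU: [(0)(-3), (0)(0) + 2] = [0, 2] = row 2 of A ✓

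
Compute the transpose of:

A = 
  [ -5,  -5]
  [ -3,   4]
Aᵀ = 
  [ -5,  -3]
  [ -5,   4]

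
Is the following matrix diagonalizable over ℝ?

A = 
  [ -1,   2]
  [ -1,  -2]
No

tr(A) = -3, det(A) = 4
Characteristic polynomial: λ² - tr(A)λ + det(A) = λ² + 3λ + 4
λ² + 3λ + 4 = 0  ⇒  λ = (-3 ± √((3)² - 4·(4)))/2 = (-3 ± √(-7))/2
  = (-3 + i√7)/2,  (-3 - i√7)/2
Eigenvalues: (-3 + i√7)/2, (-3 - i√7)/2  (≈ -1.5 + 1.323i, -1.5 - 1.323i)
Has complex eigenvalues (not diagonalizable over ℝ).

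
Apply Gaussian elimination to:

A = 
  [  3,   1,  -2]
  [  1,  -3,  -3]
Row operations:
R2 → R2 - (1/3)·R1

Resulting echelon form:
REF = 
  [    3,     1,    -2]
  [    0, -10/3,  -7/3]

Rank = 2 (number of non-zero pivot rows).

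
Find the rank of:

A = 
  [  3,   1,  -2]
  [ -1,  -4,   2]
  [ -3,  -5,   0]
rank(A) = 3

Row reduce:
R2 → R2 + (1/3)·R1
R3 → R3 + (1)·R1
R3 → R3 - (12/11)·R2
REF = 
  [     3,      1,     -2]
  [     0,  -11/3,    4/3]
  [     0,      0, -38/11]
Pivot columns: 1, 2, 3 → 3 pivots.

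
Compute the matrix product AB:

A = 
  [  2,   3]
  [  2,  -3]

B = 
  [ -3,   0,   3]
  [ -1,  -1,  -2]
A is 2×2 and B is 2×3, so AB is 2×3. Each entry is (row of A)·(column of B):
AB[1,1] = (2)(-3) + (3)(-1) = -9
AB[1,2] = (2)(0) + (3)(-1) = -3
AB[1,3] = (2)(3) + (3)(-2) = 0
AB[2,1] = (2)(-3) + (-3)(-1) = -3
AB[2,2] = (2)(0) + (-3)(-1) = 3
AB[2,3] = (2)(3) + (-3)(-2) = 12

AB = 
  [ -9,  -3,   0]
  [ -3,   3,  12]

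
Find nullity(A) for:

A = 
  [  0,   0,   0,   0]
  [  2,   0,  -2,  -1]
nullity(A) = 3

Row reduce:
Swap R1 ↔ R2
REF = 
  [  2,   0,  -2,  -1]
  [  0,   0,   0,   0]
Pivot columns: 1 → 1 pivot.
rank(A) = 1, so nullity(A) = 4 - 1 = 3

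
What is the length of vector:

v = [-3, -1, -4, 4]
6.481

||v||₂ = √((-3)² + (-1)² + (-4)² + (4)²) = √42 = 6.481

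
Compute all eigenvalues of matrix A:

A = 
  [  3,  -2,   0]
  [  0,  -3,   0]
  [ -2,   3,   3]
λ = -3, 3, 3

Characteristic polynomial: det(λI - A) = λ³ - 3λ² - 9λ + 27
Testing integer divisors of the constant term: p(-3) = 0, so (λ + 3) is a factor:
p(λ) = (λ + 3)(λ² - 6λ + 9)
λ² - 6λ + 9 = (λ - 3)²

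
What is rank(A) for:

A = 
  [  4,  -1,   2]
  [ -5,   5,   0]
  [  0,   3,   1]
rank(A) = 3

Row reduce:
R2 → R2 + (5/4)·R1
R3 → R3 - (4/5)·R2
REF = 
  [   4,   -1,    2]
  [   0, 15/4,  5/2]
  [   0,    0,   -1]
Pivot columns: 1, 2, 3 → 3 pivots.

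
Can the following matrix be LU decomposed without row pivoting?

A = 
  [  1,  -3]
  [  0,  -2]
Yes.
A[1,1] = 1 ≠ 0, so Gaussian elimination proceeds without a row swap: multiplier ℓ₂₁ = (0)/(1) = 0, and U[2,2] = -2 - (0)(-3) = -2.
L = 
  [  1,   0]
  [  0,   1]
U = 
  [  1,  -3]
  [  0,  -2]
Check row 2 of LU: [(0)(1), (0)(-3) + (-2)] = [0, -2] = row 2 of A ✓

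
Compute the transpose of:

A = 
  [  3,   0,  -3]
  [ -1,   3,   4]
Aᵀ = 
  [  3,  -1]
  [  0,   3]
  [ -3,   4]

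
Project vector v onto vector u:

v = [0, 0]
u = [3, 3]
proj_u(v) = [0, 0]

v·u = (0)(3) + (0)(3) = 0
u·u = (3)² + (3)² = 18
proj_u(v) = (v·u / u·u) × u = (0/18) × u = (0) × u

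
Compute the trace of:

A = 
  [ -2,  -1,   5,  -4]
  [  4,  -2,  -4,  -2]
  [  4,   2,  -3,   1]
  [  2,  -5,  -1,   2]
-5

tr(A) = -2 + -2 + -3 + 2 = -5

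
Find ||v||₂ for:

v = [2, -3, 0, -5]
6.164

||v||₂ = √((2)² + (-3)² + (0)² + (-5)²) = √38 = 6.164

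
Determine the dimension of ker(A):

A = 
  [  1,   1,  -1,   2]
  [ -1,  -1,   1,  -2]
nullity(A) = 3

Row reduce:
R2 → R2 + (1)·R1
REF = 
  [  1,   1,  -1,   2]
  [  0,   0,   0,   0]
Pivot columns: 1 → 1 pivot.
rank(A) = 1, so nullity(A) = 4 - 1 = 3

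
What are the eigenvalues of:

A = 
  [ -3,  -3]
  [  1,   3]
λ = √6, -√6  (≈ 2.449, -2.449)

tr(A) = 0, det(A) = -6
Characteristic polynomial: λ² - tr(A)λ + det(A) = λ² - 6
λ² - 6 = 0  ⇒  λ = (0 ± √((0)² - 4·(-6)))/2 = (0 ± √(24))/2
  = √6,  -√6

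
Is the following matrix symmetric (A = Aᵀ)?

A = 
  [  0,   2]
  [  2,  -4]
Yes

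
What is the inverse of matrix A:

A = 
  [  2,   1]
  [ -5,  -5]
det(A) = (2)(-5) - (1)(-5) = -5
For a 2×2 matrix, A⁻¹ = (1/det(A)) · [[d, -b], [-c, a]]
    = (-1/5) · [[-5, -1], [5, 2]]

A⁻¹ = 
  [   1,  1/5]
  [  -1, -2/5]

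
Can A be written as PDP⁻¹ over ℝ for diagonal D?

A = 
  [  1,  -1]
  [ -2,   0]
Yes

tr(A) = 1, det(A) = -2
Characteristic polynomial: λ² - tr(A)λ + det(A) = λ² - λ - 2
λ² - λ - 2 = (λ + 1)(λ - 2)
Eigenvalues: 2, -1
λ=-1: alg. mult. = 1, geom. mult. = 2 - rank(A - (-1)I) = 2 - 1 = 1
λ=2: alg. mult. = 1, geom. mult. = 2 - rank(A - (2)I) = 2 - 1 = 1
Sum of geometric multiplicities equals n, so A has n independent eigenvectors.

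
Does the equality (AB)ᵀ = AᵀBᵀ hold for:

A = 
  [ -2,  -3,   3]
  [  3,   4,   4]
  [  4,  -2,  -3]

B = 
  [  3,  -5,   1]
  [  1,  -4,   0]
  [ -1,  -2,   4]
No

(AB)ᵀ = 
  [-12,   9,  13]
  [ 16, -39,  -6]
  [ 10,  19,  -8]

AᵀBᵀ = 
  [-17, -14,  12]
  [-31, -19, -13]
  [-14, -13, -23]

The two matrices differ, so (AB)ᵀ ≠ AᵀBᵀ in general. The correct identity is (AB)ᵀ = BᵀAᵀ.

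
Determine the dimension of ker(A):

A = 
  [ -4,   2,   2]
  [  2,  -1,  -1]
nullity(A) = 2

Row reduce:
R2 → R2 + (1/2)·R1
REF = 
  [ -4,   2,   2]
  [  0,   0,   0]
Pivot columns: 1 → 1 pivot.
rank(A) = 1, so nullity(A) = 3 - 1 = 2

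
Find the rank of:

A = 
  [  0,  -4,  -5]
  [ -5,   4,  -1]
Row reduce:
Swap R1 ↔ R2
REF = 
  [ -5,   4,  -1]
  [  0,  -4,  -5]
Pivot columns: 1, 2 → 2 pivots.

rank(A) = 2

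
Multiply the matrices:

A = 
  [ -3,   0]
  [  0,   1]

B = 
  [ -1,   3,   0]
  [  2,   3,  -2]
AB = 
  [  3,  -9,   0]
  [  2,   3,  -2]

A is 2×2 and B is 2×3, so AB is 2×3. Each entry is (row of A)·(column of B):
AB[1,1] = (-3)(-1) + (0)(2) = 3
AB[1,2] = (-3)(3) + (0)(3) = -9
AB[1,3] = (-3)(0) + (0)(-2) = 0
AB[2,1] = (0)(-1) + (1)(2) = 2
AB[2,2] = (0)(3) + (1)(3) = 3
AB[2,3] = (0)(0) + (1)(-2) = -2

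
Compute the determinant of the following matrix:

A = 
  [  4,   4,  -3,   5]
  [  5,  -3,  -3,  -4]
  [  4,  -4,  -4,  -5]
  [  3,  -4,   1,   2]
Cofactor expansion along row 1: det(A) = a₁₁M₁₁ - a₁₂M₁₂ + a₁₃M₁₃ - a₁₄M₁₄

M₁₁ = det[[-3, -3, -4]; [-4, -4, -5]; [-4, 1, 2]]
  = (-3)·((-4)(2) - (-5)(1)) - (-3)·((-4)(2) - (-5)(-4)) + (-4)·((-4)(1) - (-4)(-4))
  = (-3)(-3) - (-3)(-28) + (-4)(-20)
  = 5
M₁₂ = det[[5, -3, -4]; [4, -4, -5]; [3, 1, 2]]
  = (5)·((-4)(2) - (-5)(1)) - (-3)·((4)(2) - (-5)(3)) + (-4)·((4)(1) - (-4)(3))
  = (5)(-3) - (-3)(23) + (-4)(16)
  = -10
M₁₃ = det[[5, -3, -4]; [4, -4, -5]; [3, -4, 2]]
  = (5)·((-4)(2) - (-5)(-4)) - (-3)·((4)(2) - (-5)(3)) + (-4)·((4)(-4) - (-4)(3))
  = (5)(-28) - (-3)(23) + (-4)(-4)
  = -55
M₁₄ = det[[5, -3, -3]; [4, -4, -4]; [3, -4, 1]]
  = (5)·((-4)(1) - (-4)(-4)) - (-3)·((4)(1) - (-4)(3)) + (-3)·((4)(-4) - (-4)(3))
  = (5)(-20) - (-3)(16) + (-3)(-4)
  = -40

det(A) = (4)(5) - (4)(-10) + (-3)(-55) - (5)(-40) = 425

det(A) = 425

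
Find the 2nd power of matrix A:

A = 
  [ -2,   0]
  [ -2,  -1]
A² = A·A:
A²[1,1] = (-2)(-2) + (0)(-2) = 4
A²[1,2] = (-2)(0) + (0)(-1) = 0
A²[2,1] = (-2)(-2) + (-1)(-2) = 6
A²[2,2] = (-2)(0) + (-1)(-1) = 1
A² = 
  [  4,   0]
  [  6,   1]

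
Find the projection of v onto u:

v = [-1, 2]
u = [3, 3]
proj_u(v) = [1/2, 1/2]

v·u = (-1)(3) + (2)(3) = 3
u·u = (3)² + (3)² = 18
proj_u(v) = (v·u / u·u) × u = (3/18) × u = (1/6) × u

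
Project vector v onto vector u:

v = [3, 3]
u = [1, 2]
v·u = (3)(1) + (3)(2) = 9
u·u = (1)² + (2)² = 5
proj_u(v) = (v·u / u·u) × u = (9/5) × u

proj_u(v) = [9/5, 18/5]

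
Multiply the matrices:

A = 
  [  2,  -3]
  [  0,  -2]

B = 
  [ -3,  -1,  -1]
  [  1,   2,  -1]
AB = 
  [ -9,  -8,   1]
  [ -2,  -4,   2]

A is 2×2 and B is 2×3, so AB is 2×3. Each entry is (row of A)·(column of B):
AB[1,1] = (2)(-3) + (-3)(1) = -9
AB[1,2] = (2)(-1) + (-3)(2) = -8
AB[1,3] = (2)(-1) + (-3)(-1) = 1
AB[2,1] = (0)(-3) + (-2)(1) = -2
AB[2,2] = (0)(-1) + (-2)(2) = -4
AB[2,3] = (0)(-1) + (-2)(-1) = 2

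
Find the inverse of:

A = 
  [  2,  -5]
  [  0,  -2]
det(A) = (2)(-2) - (-5)(0) = -4
For a 2×2 matrix, A⁻¹ = (1/det(A)) · [[d, -b], [-c, a]]
    = (-1/4) · [[-2, 5], [0, 2]]

A⁻¹ = 
  [ 1/2, -5/4]
  [   0, -1/2]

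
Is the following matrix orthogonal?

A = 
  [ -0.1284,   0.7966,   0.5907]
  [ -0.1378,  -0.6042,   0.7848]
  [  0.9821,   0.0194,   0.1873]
Yes

AᵀA = 
  [  1,   0,   0]
  [  0,   1,   0]
  [  0,   0,   0.9999]
≈ I (equal to I up to the 4-dp rounding of the entries)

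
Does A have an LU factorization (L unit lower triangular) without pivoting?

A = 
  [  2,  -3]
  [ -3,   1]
Yes.
A[1,1] = 2 ≠ 0, so Gaussian elimination proceeds without a row swap: multiplier ℓ₂₁ = (-3)/(2) = -3/2, and U[2,2] = 1 - (-3/2)(-3) = -7/2.
L = 
  [   1,    0]
  [-3/2,    1]
U = 
  [   2,   -3]
  [   0, -7/2]
Check row 2 of LU: [(-3/2)(2), (-3/2)(-3) + (-7/2)] = [-3, 1] = row 2 of A ✓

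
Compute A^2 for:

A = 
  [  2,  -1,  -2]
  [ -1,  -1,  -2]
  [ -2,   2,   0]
A² = A·A:
A²[1,1] = (2)(2) + (-1)(-1) + (-2)(-2) = 9
A²[1,2] = (2)(-1) + (-1)(-1) + (-2)(2) = -5
A²[1,3] = (2)(-2) + (-1)(-2) + (-2)(0) = -2
A²[2,1] = (-1)(2) + (-1)(-1) + (-2)(-2) = 3
A²[2,2] = (-1)(-1) + (-1)(-1) + (-2)(2) = -2
A²[2,3] = (-1)(-2) + (-1)(-2) + (-2)(0) = 4
A²[3,1] = (-2)(2) + (2)(-1) + (0)(-2) = -6
A²[3,2] = (-2)(-1) + (2)(-1) + (0)(2) = 0
A²[3,3] = (-2)(-2) + (2)(-2) + (0)(0) = 0
A² = 
  [  9,  -5,  -2]
  [  3,  -2,   4]
  [ -6,   0,   0]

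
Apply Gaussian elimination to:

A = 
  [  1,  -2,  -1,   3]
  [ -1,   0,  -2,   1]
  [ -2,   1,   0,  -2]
Row operations:
R2 → R2 + (1)·R1
R3 → R3 + (2)·R1
R3 → R3 - (3/2)·R2

Resulting echelon form:
REF = 
  [  1,  -2,  -1,   3]
  [  0,  -2,  -3,   4]
  [  0,   0, 5/2,  -2]

Rank = 3 (number of non-zero pivot rows).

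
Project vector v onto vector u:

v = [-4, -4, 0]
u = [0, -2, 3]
v·u = (-4)(0) + (-4)(-2) + (0)(3) = 8
u·u = (0)² + (-2)² + (3)² = 13
proj_u(v) = (v·u / u·u) × u = (8/13) × u

proj_u(v) = [0, -16/13, 24/13]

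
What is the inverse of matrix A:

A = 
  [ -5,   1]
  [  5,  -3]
det(A) = (-5)(-3) - (1)(5) = 10
For a 2×2 matrix, A⁻¹ = (1/det(A)) · [[d, -b], [-c, a]]
    = (1/10) · [[-3, -1], [-5, -5]]

A⁻¹ = 
  [-3/10, -1/10]
  [ -1/2,  -1/2]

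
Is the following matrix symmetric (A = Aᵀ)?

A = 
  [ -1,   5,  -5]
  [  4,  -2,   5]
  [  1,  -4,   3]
No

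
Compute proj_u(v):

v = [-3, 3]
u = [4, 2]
v·u = (-3)(4) + (3)(2) = -6
u·u = (4)² + (2)² = 20
proj_u(v) = (v·u / u·u) × u = (-6/20) × u = (-3/10) × u

proj_u(v) = [-6/5, -3/5]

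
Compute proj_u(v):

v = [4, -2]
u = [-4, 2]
proj_u(v) = [4, -2]

v·u = (4)(-4) + (-2)(2) = -20
u·u = (-4)² + (2)² = 20
proj_u(v) = (v·u / u·u) × u = (-20/20) × u = (-1) × u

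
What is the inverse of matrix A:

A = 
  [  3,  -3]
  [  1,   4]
det(A) = (3)(4) - (-3)(1) = 15
For a 2×2 matrix, A⁻¹ = (1/det(A)) · [[d, -b], [-c, a]]
    = (1/15) · [[4, 3], [-1, 3]]

A⁻¹ = 
  [ 4/15,   1/5]
  [-1/15,   1/5]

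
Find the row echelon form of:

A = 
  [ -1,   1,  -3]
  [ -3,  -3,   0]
Row operations:
R2 → R2 - (3)·R1

Resulting echelon form:
REF = 
  [ -1,   1,  -3]
  [  0,  -6,   9]

Rank = 2 (number of non-zero pivot rows).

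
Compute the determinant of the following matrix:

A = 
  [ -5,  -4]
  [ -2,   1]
For a 2×2 matrix, det = ad - bc = (-5)(1) - (-4)(-2) = -13

det(A) = -13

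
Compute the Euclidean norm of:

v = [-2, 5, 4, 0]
6.708

||v||₂ = √((-2)² + (5)² + (4)² + (0)²) = √45 = 6.708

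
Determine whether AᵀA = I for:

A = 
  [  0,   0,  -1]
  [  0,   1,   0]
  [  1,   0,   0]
Yes

AᵀA = 
  [  1,   0,   0]
  [  0,   1,   0]
  [  0,   0,   1]
= I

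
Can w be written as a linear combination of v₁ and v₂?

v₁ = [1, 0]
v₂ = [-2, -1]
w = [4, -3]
Yes

Form the augmented matrix and row-reduce:
[v₁|v₂|w] = 
  [  1,  -2,   4]
  [  0,  -1,  -3]
(already in echelon form — no row operations needed)

No row of the form [0 0 | nonzero], so the system is consistent. Back-substitution gives c₁ = 10, c₂ = 3: w = (10)·v₁ + (3)·v₂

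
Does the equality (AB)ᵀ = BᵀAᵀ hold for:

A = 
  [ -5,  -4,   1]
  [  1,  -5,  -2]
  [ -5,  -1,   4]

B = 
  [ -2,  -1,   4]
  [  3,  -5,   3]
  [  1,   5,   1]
Yes

(AB)ᵀ = 
  [ -1, -19,  11]
  [ 30,  14,  30]
  [-31, -13, -19]

BᵀAᵀ = 
  [ -1, -19,  11]
  [ 30,  14,  30]
  [-31, -13, -19]

Both sides are equal — this is the standard identity (AB)ᵀ = BᵀAᵀ, which holds for all A, B.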